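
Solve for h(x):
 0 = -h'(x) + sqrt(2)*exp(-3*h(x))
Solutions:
 h(x) = log(C1 + 3*sqrt(2)*x)/3
 h(x) = log((-3^(1/3) - 3^(5/6)*I)*(C1 + sqrt(2)*x)^(1/3)/2)
 h(x) = log((-3^(1/3) + 3^(5/6)*I)*(C1 + sqrt(2)*x)^(1/3)/2)


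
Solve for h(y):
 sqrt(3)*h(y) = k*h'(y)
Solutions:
 h(y) = C1*exp(sqrt(3)*y/k)


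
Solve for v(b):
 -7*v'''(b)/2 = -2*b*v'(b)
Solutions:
 v(b) = C1 + Integral(C2*airyai(14^(2/3)*b/7) + C3*airybi(14^(2/3)*b/7), b)


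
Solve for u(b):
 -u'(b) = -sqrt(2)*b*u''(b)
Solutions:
 u(b) = C1 + C2*b^(sqrt(2)/2 + 1)


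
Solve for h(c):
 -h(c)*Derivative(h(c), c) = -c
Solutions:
 h(c) = -sqrt(C1 + c^2)
 h(c) = sqrt(C1 + c^2)


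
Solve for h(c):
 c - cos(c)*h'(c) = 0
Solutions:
 h(c) = C1 + Integral(c/cos(c), c)


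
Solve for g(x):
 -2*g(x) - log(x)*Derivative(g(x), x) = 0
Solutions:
 g(x) = C1*exp(-2*li(x))


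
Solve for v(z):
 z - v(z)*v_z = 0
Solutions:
 v(z) = -sqrt(C1 + z^2)
 v(z) = sqrt(C1 + z^2)


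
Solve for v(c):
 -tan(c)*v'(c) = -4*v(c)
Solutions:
 v(c) = C1*sin(c)^4


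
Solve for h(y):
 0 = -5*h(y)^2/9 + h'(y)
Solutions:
 h(y) = -9/(C1 + 5*y)


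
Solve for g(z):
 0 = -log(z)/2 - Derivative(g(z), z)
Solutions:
 g(z) = C1 - z*log(z)/2 + z/2


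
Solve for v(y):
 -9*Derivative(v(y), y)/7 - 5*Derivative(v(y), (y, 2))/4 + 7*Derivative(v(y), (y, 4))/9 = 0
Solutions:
 v(y) = C1 + C2*exp(-21^(1/3)*y*(5*21^(1/3)/(sqrt(9039) + 108)^(1/3) + (sqrt(9039) + 108)^(1/3))/28)*sin(3^(1/6)*7^(1/3)*y*(-3^(2/3)*(sqrt(9039) + 108)^(1/3) + 15*7^(1/3)/(sqrt(9039) + 108)^(1/3))/28) + C3*exp(-21^(1/3)*y*(5*21^(1/3)/(sqrt(9039) + 108)^(1/3) + (sqrt(9039) + 108)^(1/3))/28)*cos(3^(1/6)*7^(1/3)*y*(-3^(2/3)*(sqrt(9039) + 108)^(1/3) + 15*7^(1/3)/(sqrt(9039) + 108)^(1/3))/28) + C4*exp(21^(1/3)*y*(5*21^(1/3)/(sqrt(9039) + 108)^(1/3) + (sqrt(9039) + 108)^(1/3))/14)


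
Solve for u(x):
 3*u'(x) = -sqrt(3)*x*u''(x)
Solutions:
 u(x) = C1 + C2*x^(1 - sqrt(3))


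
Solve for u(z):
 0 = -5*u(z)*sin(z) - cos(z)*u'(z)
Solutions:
 u(z) = C1*cos(z)^5


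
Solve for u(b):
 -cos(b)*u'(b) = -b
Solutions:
 u(b) = C1 + Integral(b/cos(b), b)


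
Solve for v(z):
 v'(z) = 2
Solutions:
 v(z) = C1 + 2*z


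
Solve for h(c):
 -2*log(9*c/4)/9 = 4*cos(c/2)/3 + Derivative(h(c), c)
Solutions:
 h(c) = C1 - 2*c*log(c)/9 - 4*c*log(3)/9 + 2*c/9 + 4*c*log(2)/9 - 8*sin(c/2)/3


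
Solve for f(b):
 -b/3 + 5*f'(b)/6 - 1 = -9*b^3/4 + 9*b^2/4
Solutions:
 f(b) = C1 - 27*b^4/40 + 9*b^3/10 + b^2/5 + 6*b/5


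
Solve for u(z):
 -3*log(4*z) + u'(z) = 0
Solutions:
 u(z) = C1 + 3*z*log(z) - 3*z + z*log(64)


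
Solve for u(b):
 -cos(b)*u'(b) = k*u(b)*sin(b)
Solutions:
 u(b) = C1*exp(k*log(cos(b)))


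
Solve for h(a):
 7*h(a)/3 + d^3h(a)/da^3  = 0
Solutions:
 h(a) = C3*exp(-3^(2/3)*7^(1/3)*a/3) + (C1*sin(3^(1/6)*7^(1/3)*a/2) + C2*cos(3^(1/6)*7^(1/3)*a/2))*exp(3^(2/3)*7^(1/3)*a/6)


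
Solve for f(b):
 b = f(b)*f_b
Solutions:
 f(b) = -sqrt(C1 + b^2)
 f(b) = sqrt(C1 + b^2)


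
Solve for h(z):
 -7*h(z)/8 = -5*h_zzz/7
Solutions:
 h(z) = C3*exp(35^(2/3)*z/10) + (C1*sin(sqrt(3)*35^(2/3)*z/20) + C2*cos(sqrt(3)*35^(2/3)*z/20))*exp(-35^(2/3)*z/20)


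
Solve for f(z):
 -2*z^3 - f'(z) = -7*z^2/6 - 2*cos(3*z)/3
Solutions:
 f(z) = C1 - z^4/2 + 7*z^3/18 + 2*sin(3*z)/9


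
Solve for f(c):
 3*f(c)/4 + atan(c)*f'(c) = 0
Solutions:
 f(c) = C1*exp(-3*Integral(1/atan(c), c)/4)


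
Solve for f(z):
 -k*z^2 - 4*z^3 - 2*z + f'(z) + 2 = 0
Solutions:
 f(z) = C1 + k*z^3/3 + z^4 + z^2 - 2*z


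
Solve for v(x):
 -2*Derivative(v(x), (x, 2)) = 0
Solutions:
 v(x) = C1 + C2*x


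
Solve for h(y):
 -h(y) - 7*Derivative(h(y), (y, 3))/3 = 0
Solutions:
 h(y) = C3*exp(-3^(1/3)*7^(2/3)*y/7) + (C1*sin(3^(5/6)*7^(2/3)*y/14) + C2*cos(3^(5/6)*7^(2/3)*y/14))*exp(3^(1/3)*7^(2/3)*y/14)


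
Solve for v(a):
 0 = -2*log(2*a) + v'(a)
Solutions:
 v(a) = C1 + 2*a*log(a) - 2*a + a*log(4)


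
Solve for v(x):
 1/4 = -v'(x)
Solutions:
 v(x) = C1 - x/4


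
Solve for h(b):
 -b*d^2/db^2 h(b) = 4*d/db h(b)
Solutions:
 h(b) = C1 + C2/b^3


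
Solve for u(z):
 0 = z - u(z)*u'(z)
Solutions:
 u(z) = -sqrt(C1 + z^2)
 u(z) = sqrt(C1 + z^2)


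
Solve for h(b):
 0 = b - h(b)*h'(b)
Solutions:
 h(b) = -sqrt(C1 + b^2)
 h(b) = sqrt(C1 + b^2)


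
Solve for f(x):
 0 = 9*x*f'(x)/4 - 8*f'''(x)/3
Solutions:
 f(x) = C1 + Integral(C2*airyai(3*2^(1/3)*x/4) + C3*airybi(3*2^(1/3)*x/4), x)


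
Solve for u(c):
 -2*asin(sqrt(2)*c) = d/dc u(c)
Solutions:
 u(c) = C1 - 2*c*asin(sqrt(2)*c) - sqrt(2)*sqrt(1 - 2*c^2)


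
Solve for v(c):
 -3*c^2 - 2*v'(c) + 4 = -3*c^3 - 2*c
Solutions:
 v(c) = C1 + 3*c^4/8 - c^3/2 + c^2/2 + 2*c


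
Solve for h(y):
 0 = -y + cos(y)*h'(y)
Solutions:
 h(y) = C1 + Integral(y/cos(y), y)


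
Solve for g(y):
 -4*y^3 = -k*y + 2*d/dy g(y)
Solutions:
 g(y) = C1 + k*y^2/4 - y^4/2


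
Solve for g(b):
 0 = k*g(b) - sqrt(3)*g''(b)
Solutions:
 g(b) = C1*exp(-3^(3/4)*b*sqrt(k)/3) + C2*exp(3^(3/4)*b*sqrt(k)/3)


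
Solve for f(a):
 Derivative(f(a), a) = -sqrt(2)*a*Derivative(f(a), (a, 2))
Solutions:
 f(a) = C1 + C2*a^(1 - sqrt(2)/2)


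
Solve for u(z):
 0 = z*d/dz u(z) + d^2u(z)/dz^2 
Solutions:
 u(z) = C1 + C2*erf(sqrt(2)*z/2)


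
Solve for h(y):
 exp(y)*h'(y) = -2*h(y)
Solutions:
 h(y) = C1*exp(2*exp(-y))


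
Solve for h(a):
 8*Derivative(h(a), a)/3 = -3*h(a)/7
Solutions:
 h(a) = C1*exp(-9*a/56)


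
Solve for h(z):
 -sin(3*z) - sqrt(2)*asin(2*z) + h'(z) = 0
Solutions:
 h(z) = C1 + sqrt(2)*(z*asin(2*z) + sqrt(1 - 4*z^2)/2) - cos(3*z)/3


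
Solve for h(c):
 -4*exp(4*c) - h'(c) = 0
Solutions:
 h(c) = C1 - exp(4*c)


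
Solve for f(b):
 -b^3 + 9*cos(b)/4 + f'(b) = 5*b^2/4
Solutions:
 f(b) = C1 + b^4/4 + 5*b^3/12 - 9*sin(b)/4


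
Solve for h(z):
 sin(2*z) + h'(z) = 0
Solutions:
 h(z) = C1 + cos(2*z)/2


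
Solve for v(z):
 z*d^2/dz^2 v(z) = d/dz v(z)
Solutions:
 v(z) = C1 + C2*z^2


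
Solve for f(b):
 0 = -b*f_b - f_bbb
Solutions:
 f(b) = C1 + Integral(C2*airyai(-b) + C3*airybi(-b), b)


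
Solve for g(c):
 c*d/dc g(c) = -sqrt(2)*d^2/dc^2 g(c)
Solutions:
 g(c) = C1 + C2*erf(2^(1/4)*c/2)


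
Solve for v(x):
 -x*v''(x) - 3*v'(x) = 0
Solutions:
 v(x) = C1 + C2/x^2


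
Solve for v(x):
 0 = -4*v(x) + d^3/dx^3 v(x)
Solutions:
 v(x) = C3*exp(2^(2/3)*x) + (C1*sin(2^(2/3)*sqrt(3)*x/2) + C2*cos(2^(2/3)*sqrt(3)*x/2))*exp(-2^(2/3)*x/2)


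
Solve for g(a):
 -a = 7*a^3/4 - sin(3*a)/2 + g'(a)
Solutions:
 g(a) = C1 - 7*a^4/16 - a^2/2 - cos(3*a)/6


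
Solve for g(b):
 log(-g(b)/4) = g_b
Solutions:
 -Integral(1/(log(-_y) - 2*log(2)), (_y, g(b))) = C1 - b


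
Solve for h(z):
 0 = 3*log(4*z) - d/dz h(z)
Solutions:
 h(z) = C1 + 3*z*log(z) - 3*z + z*log(64)


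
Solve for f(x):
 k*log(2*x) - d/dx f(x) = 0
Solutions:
 f(x) = C1 + k*x*log(x) - k*x + k*x*log(2)


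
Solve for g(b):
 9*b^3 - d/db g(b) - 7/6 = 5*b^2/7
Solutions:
 g(b) = C1 + 9*b^4/4 - 5*b^3/21 - 7*b/6


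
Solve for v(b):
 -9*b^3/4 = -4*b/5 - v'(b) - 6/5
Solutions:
 v(b) = C1 + 9*b^4/16 - 2*b^2/5 - 6*b/5


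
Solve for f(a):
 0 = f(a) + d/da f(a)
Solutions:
 f(a) = C1*exp(-a)


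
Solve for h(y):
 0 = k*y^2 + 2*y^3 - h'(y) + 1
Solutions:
 h(y) = C1 + k*y^3/3 + y^4/2 + y


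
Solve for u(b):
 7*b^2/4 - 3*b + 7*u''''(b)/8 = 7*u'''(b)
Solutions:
 u(b) = C1 + C2*b + C3*b^2 + C4*exp(8*b) + b^5/240 - 41*b^4/2688 - 41*b^3/5376


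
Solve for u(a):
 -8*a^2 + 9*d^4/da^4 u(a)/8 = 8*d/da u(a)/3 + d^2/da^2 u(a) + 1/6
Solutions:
 u(a) = C1 + C2*exp(-6^(1/3)*a*(6^(1/3)/(sqrt(318) + 18)^(1/3) + (sqrt(318) + 18)^(1/3))/9)*sin(2^(1/3)*3^(1/6)*a*(-3^(2/3)*(sqrt(318) + 18)^(1/3) + 3*2^(1/3)/(sqrt(318) + 18)^(1/3))/9) + C3*exp(-6^(1/3)*a*(6^(1/3)/(sqrt(318) + 18)^(1/3) + (sqrt(318) + 18)^(1/3))/9)*cos(2^(1/3)*3^(1/6)*a*(-3^(2/3)*(sqrt(318) + 18)^(1/3) + 3*2^(1/3)/(sqrt(318) + 18)^(1/3))/9) + C4*exp(2*6^(1/3)*a*(6^(1/3)/(sqrt(318) + 18)^(1/3) + (sqrt(318) + 18)^(1/3))/9) - a^3 + 9*a^2/8 - 29*a/32


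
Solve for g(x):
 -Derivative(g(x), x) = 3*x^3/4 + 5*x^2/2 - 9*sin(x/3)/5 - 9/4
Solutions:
 g(x) = C1 - 3*x^4/16 - 5*x^3/6 + 9*x/4 - 27*cos(x/3)/5


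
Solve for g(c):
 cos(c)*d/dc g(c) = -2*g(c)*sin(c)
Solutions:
 g(c) = C1*cos(c)^2


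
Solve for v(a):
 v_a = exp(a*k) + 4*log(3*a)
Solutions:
 v(a) = C1 + 4*a*log(a) + 4*a*(-1 + log(3)) + Piecewise((exp(a*k)/k, Ne(k, 0)), (a, True))


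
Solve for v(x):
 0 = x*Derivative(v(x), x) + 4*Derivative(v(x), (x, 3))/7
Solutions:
 v(x) = C1 + Integral(C2*airyai(-14^(1/3)*x/2) + C3*airybi(-14^(1/3)*x/2), x)


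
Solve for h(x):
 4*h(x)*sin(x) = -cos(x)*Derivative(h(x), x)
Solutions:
 h(x) = C1*cos(x)^4


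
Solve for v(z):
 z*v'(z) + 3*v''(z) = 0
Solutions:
 v(z) = C1 + C2*erf(sqrt(6)*z/6)


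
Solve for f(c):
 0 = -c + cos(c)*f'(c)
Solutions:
 f(c) = C1 + Integral(c/cos(c), c)


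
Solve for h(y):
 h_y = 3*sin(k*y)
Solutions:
 h(y) = C1 - 3*cos(k*y)/k


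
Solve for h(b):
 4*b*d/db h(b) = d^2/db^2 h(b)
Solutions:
 h(b) = C1 + C2*erfi(sqrt(2)*b)


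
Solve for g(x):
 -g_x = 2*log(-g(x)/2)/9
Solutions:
 9*Integral(1/(log(-_y) - log(2)), (_y, g(x)))/2 = C1 - x


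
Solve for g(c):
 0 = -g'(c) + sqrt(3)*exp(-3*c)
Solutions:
 g(c) = C1 - sqrt(3)*exp(-3*c)/3


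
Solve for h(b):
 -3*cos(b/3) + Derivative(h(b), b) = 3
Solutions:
 h(b) = C1 + 3*b + 9*sin(b/3)


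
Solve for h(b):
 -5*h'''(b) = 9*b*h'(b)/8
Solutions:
 h(b) = C1 + Integral(C2*airyai(-15^(2/3)*b/10) + C3*airybi(-15^(2/3)*b/10), b)


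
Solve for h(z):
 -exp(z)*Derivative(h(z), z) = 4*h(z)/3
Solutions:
 h(z) = C1*exp(4*exp(-z)/3)


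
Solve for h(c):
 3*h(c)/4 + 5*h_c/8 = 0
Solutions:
 h(c) = C1*exp(-6*c/5)


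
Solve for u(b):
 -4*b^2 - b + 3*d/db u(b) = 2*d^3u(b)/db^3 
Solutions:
 u(b) = C1 + C2*exp(-sqrt(6)*b/2) + C3*exp(sqrt(6)*b/2) + 4*b^3/9 + b^2/6 + 16*b/9


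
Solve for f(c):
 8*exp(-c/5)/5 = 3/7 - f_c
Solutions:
 f(c) = C1 + 3*c/7 + 8*exp(-c/5)


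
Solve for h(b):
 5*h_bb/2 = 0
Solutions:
 h(b) = C1 + C2*b


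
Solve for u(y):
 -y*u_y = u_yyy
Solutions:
 u(y) = C1 + Integral(C2*airyai(-y) + C3*airybi(-y), y)


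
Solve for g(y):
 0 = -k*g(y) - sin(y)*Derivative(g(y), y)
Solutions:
 g(y) = C1*exp(k*(-log(cos(y) - 1) + log(cos(y) + 1))/2)


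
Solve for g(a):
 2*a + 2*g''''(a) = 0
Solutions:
 g(a) = C1 + C2*a + C3*a^2 + C4*a^3 - a^5/120


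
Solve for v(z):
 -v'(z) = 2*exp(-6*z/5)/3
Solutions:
 v(z) = C1 + 5*exp(-6*z/5)/9


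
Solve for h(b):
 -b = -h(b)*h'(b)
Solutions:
 h(b) = -sqrt(C1 + b^2)
 h(b) = sqrt(C1 + b^2)


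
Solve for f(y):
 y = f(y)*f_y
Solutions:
 f(y) = -sqrt(C1 + y^2)
 f(y) = sqrt(C1 + y^2)


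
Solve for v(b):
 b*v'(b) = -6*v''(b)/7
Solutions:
 v(b) = C1 + C2*erf(sqrt(21)*b/6)


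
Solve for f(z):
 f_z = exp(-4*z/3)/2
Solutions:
 f(z) = C1 - 3*exp(-4*z/3)/8


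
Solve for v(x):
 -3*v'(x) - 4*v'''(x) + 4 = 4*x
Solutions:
 v(x) = C1 + C2*sin(sqrt(3)*x/2) + C3*cos(sqrt(3)*x/2) - 2*x^2/3 + 4*x/3


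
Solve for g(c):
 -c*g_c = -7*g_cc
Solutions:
 g(c) = C1 + C2*erfi(sqrt(14)*c/14)


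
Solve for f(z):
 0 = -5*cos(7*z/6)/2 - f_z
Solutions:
 f(z) = C1 - 15*sin(7*z/6)/7


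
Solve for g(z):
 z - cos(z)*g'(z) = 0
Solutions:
 g(z) = C1 + Integral(z/cos(z), z)


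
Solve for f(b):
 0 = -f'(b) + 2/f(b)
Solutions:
 f(b) = -sqrt(C1 + 4*b)
 f(b) = sqrt(C1 + 4*b)


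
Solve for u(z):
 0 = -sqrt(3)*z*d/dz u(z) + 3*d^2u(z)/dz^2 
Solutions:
 u(z) = C1 + C2*erfi(sqrt(2)*3^(3/4)*z/6)


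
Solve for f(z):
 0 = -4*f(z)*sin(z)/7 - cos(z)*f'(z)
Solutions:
 f(z) = C1*cos(z)^(4/7)


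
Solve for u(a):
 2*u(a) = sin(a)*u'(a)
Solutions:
 u(a) = C1*(cos(a) - 1)/(cos(a) + 1)


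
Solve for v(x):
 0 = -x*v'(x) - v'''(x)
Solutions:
 v(x) = C1 + Integral(C2*airyai(-x) + C3*airybi(-x), x)


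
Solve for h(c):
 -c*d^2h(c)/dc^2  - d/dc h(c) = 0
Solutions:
 h(c) = C1 + C2*log(c)


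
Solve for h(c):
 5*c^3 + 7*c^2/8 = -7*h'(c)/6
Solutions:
 h(c) = C1 - 15*c^4/14 - c^3/4


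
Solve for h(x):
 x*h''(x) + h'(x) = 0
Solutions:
 h(x) = C1 + C2*log(x)


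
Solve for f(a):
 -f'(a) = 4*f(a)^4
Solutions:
 f(a) = (-3^(2/3) - 3*3^(1/6)*I)*(1/(C1 + 4*a))^(1/3)/6
 f(a) = (-3^(2/3) + 3*3^(1/6)*I)*(1/(C1 + 4*a))^(1/3)/6
 f(a) = (1/(C1 + 12*a))^(1/3)


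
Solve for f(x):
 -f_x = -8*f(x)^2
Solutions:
 f(x) = -1/(C1 + 8*x)


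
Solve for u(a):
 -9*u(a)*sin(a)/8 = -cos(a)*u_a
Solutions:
 u(a) = C1/cos(a)^(9/8)


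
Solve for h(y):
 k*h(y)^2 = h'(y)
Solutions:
 h(y) = -1/(C1 + k*y)


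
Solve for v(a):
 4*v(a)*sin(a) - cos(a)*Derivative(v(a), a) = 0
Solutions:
 v(a) = C1/cos(a)^4


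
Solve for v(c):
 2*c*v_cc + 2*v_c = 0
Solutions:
 v(c) = C1 + C2*log(c)


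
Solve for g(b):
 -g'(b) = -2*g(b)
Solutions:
 g(b) = C1*exp(2*b)


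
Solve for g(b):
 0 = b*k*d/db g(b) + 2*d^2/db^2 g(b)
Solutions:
 g(b) = Piecewise((-sqrt(pi)*C1*erf(b*sqrt(k)/2)/sqrt(k) - C2, (k > 0) | (k < 0)), (-C1*b - C2, True))


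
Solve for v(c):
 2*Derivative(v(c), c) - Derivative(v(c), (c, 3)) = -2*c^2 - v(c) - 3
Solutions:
 v(c) = C1*exp(-c) + C2*exp(c*(1 - sqrt(5))/2) + C3*exp(c*(1 + sqrt(5))/2) - 2*c^2 + 8*c - 19


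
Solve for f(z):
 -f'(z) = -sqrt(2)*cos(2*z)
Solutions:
 f(z) = C1 + sqrt(2)*sin(2*z)/2


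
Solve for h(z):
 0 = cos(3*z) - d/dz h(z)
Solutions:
 h(z) = C1 + sin(3*z)/3


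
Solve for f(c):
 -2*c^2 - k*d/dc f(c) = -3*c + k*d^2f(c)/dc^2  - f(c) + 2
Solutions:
 f(c) = C1*exp(c*(-1 + sqrt(k*(k + 4))/k)/2) + C2*exp(-c*(1 + sqrt(k*(k + 4))/k)/2) + 2*c^2 + 4*c*k - 3*c + 4*k^2 + k + 2


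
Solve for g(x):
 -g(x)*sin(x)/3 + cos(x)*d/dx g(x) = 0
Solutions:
 g(x) = C1/cos(x)^(1/3)


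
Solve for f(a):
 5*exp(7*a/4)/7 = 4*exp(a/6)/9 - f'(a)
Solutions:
 f(a) = C1 + 8*exp(a/6)/3 - 20*exp(7*a/4)/49


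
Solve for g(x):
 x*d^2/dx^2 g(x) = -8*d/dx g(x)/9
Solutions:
 g(x) = C1 + C2*x^(1/9)


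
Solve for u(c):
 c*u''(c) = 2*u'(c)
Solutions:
 u(c) = C1 + C2*c^3


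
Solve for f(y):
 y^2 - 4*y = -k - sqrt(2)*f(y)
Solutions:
 f(y) = sqrt(2)*(-k - y^2 + 4*y)/2


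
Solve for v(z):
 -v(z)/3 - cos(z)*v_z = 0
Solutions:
 v(z) = C1*(sin(z) - 1)^(1/6)/(sin(z) + 1)^(1/6)


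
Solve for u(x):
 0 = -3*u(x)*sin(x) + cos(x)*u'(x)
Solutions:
 u(x) = C1/cos(x)^3


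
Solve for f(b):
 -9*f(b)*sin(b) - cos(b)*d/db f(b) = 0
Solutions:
 f(b) = C1*cos(b)^9


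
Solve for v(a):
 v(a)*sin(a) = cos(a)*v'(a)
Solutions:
 v(a) = C1/cos(a)


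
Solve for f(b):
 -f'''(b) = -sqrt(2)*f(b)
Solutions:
 f(b) = C3*exp(2^(1/6)*b) + (C1*sin(2^(1/6)*sqrt(3)*b/2) + C2*cos(2^(1/6)*sqrt(3)*b/2))*exp(-2^(1/6)*b/2)


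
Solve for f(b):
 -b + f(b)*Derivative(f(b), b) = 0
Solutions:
 f(b) = -sqrt(C1 + b^2)
 f(b) = sqrt(C1 + b^2)


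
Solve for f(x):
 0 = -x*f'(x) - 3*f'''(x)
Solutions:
 f(x) = C1 + Integral(C2*airyai(-3^(2/3)*x/3) + C3*airybi(-3^(2/3)*x/3), x)


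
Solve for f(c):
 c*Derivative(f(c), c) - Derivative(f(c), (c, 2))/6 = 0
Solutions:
 f(c) = C1 + C2*erfi(sqrt(3)*c)


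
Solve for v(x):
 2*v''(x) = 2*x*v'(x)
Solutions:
 v(x) = C1 + C2*erfi(sqrt(2)*x/2)


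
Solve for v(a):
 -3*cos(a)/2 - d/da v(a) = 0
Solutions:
 v(a) = C1 - 3*sin(a)/2


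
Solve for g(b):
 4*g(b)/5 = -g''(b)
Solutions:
 g(b) = C1*sin(2*sqrt(5)*b/5) + C2*cos(2*sqrt(5)*b/5)


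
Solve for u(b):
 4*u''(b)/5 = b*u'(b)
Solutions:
 u(b) = C1 + C2*erfi(sqrt(10)*b/4)


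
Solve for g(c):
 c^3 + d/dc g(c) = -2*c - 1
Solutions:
 g(c) = C1 - c^4/4 - c^2 - c


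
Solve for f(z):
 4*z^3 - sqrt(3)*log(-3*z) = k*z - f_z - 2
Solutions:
 f(z) = C1 + k*z^2/2 - z^4 + sqrt(3)*z*log(-z) + z*(-2 - sqrt(3) + sqrt(3)*log(3))


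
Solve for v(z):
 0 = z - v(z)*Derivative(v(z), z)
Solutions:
 v(z) = -sqrt(C1 + z^2)
 v(z) = sqrt(C1 + z^2)


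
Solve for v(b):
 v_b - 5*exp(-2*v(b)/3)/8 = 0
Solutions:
 v(b) = 3*log(-sqrt(C1 + 5*b)) - 3*log(6) + 3*log(3)/2
 v(b) = 3*log(C1 + 5*b)/2 - 3*log(6) + 3*log(3)/2


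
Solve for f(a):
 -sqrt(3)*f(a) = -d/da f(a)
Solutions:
 f(a) = C1*exp(sqrt(3)*a)


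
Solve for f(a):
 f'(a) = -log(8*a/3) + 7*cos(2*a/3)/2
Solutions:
 f(a) = C1 - a*log(a) - 3*a*log(2) + a + a*log(3) + 21*sin(2*a/3)/4


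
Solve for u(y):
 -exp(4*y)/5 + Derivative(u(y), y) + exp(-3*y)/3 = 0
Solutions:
 u(y) = C1 + exp(4*y)/20 + exp(-3*y)/9


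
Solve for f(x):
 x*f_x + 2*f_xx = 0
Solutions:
 f(x) = C1 + C2*erf(x/2)


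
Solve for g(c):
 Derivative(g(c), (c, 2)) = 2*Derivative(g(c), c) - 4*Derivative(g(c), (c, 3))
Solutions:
 g(c) = C1 + C2*exp(c*(-1 + sqrt(33))/8) + C3*exp(-c*(1 + sqrt(33))/8)


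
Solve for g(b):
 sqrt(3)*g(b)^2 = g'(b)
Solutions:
 g(b) = -1/(C1 + sqrt(3)*b)


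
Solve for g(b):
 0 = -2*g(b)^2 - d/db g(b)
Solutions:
 g(b) = 1/(C1 + 2*b)


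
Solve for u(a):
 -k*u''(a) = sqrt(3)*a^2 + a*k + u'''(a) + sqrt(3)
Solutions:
 u(a) = C1 + C2*a + C3*exp(-a*k) - sqrt(3)*a^4/(12*k) + a^3*(-1 + 2*sqrt(3)/k^2)/6 + a^2*(-sqrt(3)/2 + 1/2 - sqrt(3)/k^2)/k


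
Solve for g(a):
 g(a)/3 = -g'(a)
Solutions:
 g(a) = C1*exp(-a/3)


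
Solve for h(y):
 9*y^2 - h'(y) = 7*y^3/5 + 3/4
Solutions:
 h(y) = C1 - 7*y^4/20 + 3*y^3 - 3*y/4


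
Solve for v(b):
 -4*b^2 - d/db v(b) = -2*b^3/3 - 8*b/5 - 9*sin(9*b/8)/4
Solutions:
 v(b) = C1 + b^4/6 - 4*b^3/3 + 4*b^2/5 - 2*cos(9*b/8)


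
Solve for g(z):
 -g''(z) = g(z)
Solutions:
 g(z) = C1*sin(z) + C2*cos(z)


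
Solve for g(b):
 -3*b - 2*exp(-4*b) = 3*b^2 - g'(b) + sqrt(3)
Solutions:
 g(b) = C1 + b^3 + 3*b^2/2 + sqrt(3)*b - exp(-4*b)/2


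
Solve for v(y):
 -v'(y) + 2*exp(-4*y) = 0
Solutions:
 v(y) = C1 - exp(-4*y)/2


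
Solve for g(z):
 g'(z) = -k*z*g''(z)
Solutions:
 g(z) = C1 + z^(((re(k) - 1)*re(k) + im(k)^2)/(re(k)^2 + im(k)^2))*(C2*sin(log(z)*Abs(im(k))/(re(k)^2 + im(k)^2)) + C3*cos(log(z)*im(k)/(re(k)^2 + im(k)^2)))


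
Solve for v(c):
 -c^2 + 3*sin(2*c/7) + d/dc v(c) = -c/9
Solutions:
 v(c) = C1 + c^3/3 - c^2/18 + 21*cos(2*c/7)/2


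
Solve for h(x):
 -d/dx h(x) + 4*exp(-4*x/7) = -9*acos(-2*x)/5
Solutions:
 h(x) = C1 + 9*x*acos(-2*x)/5 + 9*sqrt(1 - 4*x^2)/10 - 7*exp(-4*x/7)


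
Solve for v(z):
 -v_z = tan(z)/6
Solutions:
 v(z) = C1 + log(cos(z))/6


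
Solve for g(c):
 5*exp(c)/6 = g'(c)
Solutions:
 g(c) = C1 + 5*exp(c)/6


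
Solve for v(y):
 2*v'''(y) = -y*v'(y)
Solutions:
 v(y) = C1 + Integral(C2*airyai(-2^(2/3)*y/2) + C3*airybi(-2^(2/3)*y/2), y)


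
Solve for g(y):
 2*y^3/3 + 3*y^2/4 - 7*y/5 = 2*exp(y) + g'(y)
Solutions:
 g(y) = C1 + y^4/6 + y^3/4 - 7*y^2/10 - 2*exp(y)


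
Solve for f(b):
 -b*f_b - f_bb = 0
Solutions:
 f(b) = C1 + C2*erf(sqrt(2)*b/2)


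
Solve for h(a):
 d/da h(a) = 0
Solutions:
 h(a) = C1


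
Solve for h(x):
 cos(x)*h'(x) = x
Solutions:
 h(x) = C1 + Integral(x/cos(x), x)


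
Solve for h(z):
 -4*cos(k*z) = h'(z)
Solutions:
 h(z) = C1 - 4*sin(k*z)/k


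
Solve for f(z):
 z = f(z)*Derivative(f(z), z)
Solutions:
 f(z) = -sqrt(C1 + z^2)
 f(z) = sqrt(C1 + z^2)


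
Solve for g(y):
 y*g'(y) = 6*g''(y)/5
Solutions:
 g(y) = C1 + C2*erfi(sqrt(15)*y/6)


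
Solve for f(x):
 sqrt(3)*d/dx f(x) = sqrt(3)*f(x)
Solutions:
 f(x) = C1*exp(x)


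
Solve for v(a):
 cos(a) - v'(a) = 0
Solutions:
 v(a) = C1 + sin(a)


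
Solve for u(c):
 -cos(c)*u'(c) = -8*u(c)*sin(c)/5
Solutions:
 u(c) = C1/cos(c)^(8/5)


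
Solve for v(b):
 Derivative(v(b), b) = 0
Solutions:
 v(b) = C1


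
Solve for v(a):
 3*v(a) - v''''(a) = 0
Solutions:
 v(a) = C1*exp(-3^(1/4)*a) + C2*exp(3^(1/4)*a) + C3*sin(3^(1/4)*a) + C4*cos(3^(1/4)*a)


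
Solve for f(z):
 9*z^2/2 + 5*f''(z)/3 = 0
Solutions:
 f(z) = C1 + C2*z - 9*z^4/40


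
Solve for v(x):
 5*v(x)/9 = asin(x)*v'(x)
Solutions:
 v(x) = C1*exp(5*Integral(1/asin(x), x)/9)


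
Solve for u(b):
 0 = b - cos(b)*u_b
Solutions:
 u(b) = C1 + Integral(b/cos(b), b)


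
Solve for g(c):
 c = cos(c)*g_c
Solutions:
 g(c) = C1 + Integral(c/cos(c), c)


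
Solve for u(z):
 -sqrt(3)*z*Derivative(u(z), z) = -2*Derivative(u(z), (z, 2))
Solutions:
 u(z) = C1 + C2*erfi(3^(1/4)*z/2)


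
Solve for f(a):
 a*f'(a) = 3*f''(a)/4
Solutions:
 f(a) = C1 + C2*erfi(sqrt(6)*a/3)


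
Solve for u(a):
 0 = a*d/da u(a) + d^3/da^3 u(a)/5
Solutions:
 u(a) = C1 + Integral(C2*airyai(-5^(1/3)*a) + C3*airybi(-5^(1/3)*a), a)


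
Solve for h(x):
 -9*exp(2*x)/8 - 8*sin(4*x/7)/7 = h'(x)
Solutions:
 h(x) = C1 - 9*exp(2*x)/16 + 2*cos(4*x/7)


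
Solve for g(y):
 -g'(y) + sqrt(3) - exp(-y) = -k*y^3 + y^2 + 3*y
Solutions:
 g(y) = C1 + k*y^4/4 - y^3/3 - 3*y^2/2 + sqrt(3)*y + exp(-y)


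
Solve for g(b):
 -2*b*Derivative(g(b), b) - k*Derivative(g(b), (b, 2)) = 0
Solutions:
 g(b) = C1 + C2*sqrt(k)*erf(b*sqrt(1/k))


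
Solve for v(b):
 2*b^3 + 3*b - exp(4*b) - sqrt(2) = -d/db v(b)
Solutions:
 v(b) = C1 - b^4/2 - 3*b^2/2 + sqrt(2)*b + exp(4*b)/4


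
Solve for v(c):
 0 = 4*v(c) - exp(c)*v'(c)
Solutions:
 v(c) = C1*exp(-4*exp(-c))


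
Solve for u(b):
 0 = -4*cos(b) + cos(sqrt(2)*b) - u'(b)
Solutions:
 u(b) = C1 - 4*sin(b) + sqrt(2)*sin(sqrt(2)*b)/2


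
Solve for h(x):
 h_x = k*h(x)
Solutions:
 h(x) = C1*exp(k*x)


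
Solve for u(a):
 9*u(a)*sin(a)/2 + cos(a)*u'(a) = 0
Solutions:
 u(a) = C1*cos(a)^(9/2)


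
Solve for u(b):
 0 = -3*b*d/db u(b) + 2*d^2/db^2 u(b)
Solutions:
 u(b) = C1 + C2*erfi(sqrt(3)*b/2)


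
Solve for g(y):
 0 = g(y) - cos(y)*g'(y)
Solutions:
 g(y) = C1*sqrt(sin(y) + 1)/sqrt(sin(y) - 1)


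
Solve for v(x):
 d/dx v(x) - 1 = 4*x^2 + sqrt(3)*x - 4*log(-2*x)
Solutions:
 v(x) = C1 + 4*x^3/3 + sqrt(3)*x^2/2 - 4*x*log(-x) + x*(5 - 4*log(2))


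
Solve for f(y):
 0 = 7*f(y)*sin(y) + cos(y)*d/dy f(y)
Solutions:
 f(y) = C1*cos(y)^7


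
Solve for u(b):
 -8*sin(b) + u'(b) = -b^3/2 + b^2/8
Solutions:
 u(b) = C1 - b^4/8 + b^3/24 - 8*cos(b)


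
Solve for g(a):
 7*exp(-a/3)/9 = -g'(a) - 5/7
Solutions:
 g(a) = C1 - 5*a/7 + 7*exp(-a/3)/3


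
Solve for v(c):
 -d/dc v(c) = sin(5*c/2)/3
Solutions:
 v(c) = C1 + 2*cos(5*c/2)/15


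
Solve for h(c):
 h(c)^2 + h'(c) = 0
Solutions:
 h(c) = 1/(C1 + c)


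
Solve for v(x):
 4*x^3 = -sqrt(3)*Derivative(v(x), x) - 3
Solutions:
 v(x) = C1 - sqrt(3)*x^4/3 - sqrt(3)*x


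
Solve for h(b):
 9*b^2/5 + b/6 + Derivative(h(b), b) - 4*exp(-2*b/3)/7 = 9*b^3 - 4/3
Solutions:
 h(b) = C1 + 9*b^4/4 - 3*b^3/5 - b^2/12 - 4*b/3 - 6*exp(-2*b/3)/7


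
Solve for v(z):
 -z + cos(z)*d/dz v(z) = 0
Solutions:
 v(z) = C1 + Integral(z/cos(z), z)


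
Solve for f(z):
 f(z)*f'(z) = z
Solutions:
 f(z) = -sqrt(C1 + z^2)
 f(z) = sqrt(C1 + z^2)


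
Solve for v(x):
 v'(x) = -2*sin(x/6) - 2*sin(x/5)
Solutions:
 v(x) = C1 + 12*cos(x/6) + 10*cos(x/5)


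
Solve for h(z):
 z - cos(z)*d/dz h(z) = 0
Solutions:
 h(z) = C1 + Integral(z/cos(z), z)


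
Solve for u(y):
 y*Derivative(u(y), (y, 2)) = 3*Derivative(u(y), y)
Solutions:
 u(y) = C1 + C2*y^4


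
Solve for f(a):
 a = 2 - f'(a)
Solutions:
 f(a) = C1 - a^2/2 + 2*a


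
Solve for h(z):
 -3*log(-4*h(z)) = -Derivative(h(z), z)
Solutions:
 -Integral(1/(log(-_y) + 2*log(2)), (_y, h(z)))/3 = C1 - z


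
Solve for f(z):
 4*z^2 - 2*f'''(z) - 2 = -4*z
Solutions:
 f(z) = C1 + C2*z + C3*z^2 + z^5/30 + z^4/12 - z^3/6


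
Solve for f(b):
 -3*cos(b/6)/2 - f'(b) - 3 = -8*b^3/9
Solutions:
 f(b) = C1 + 2*b^4/9 - 3*b - 9*sin(b/6)


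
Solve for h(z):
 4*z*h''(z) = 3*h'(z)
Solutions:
 h(z) = C1 + C2*z^(7/4)


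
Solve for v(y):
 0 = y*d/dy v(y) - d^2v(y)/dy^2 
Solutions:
 v(y) = C1 + C2*erfi(sqrt(2)*y/2)


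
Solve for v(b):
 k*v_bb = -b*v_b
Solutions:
 v(b) = C1 + C2*sqrt(k)*erf(sqrt(2)*b*sqrt(1/k)/2)


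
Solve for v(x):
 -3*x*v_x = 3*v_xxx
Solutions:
 v(x) = C1 + Integral(C2*airyai(-x) + C3*airybi(-x), x)


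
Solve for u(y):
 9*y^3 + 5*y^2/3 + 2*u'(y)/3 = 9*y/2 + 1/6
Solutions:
 u(y) = C1 - 27*y^4/8 - 5*y^3/6 + 27*y^2/8 + y/4


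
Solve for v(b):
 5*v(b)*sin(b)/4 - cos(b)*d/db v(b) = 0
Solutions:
 v(b) = C1/cos(b)^(5/4)


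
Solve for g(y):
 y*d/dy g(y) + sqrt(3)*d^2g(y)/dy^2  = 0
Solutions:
 g(y) = C1 + C2*erf(sqrt(2)*3^(3/4)*y/6)


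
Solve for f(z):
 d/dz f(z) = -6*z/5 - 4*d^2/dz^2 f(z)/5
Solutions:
 f(z) = C1 + C2*exp(-5*z/4) - 3*z^2/5 + 24*z/25


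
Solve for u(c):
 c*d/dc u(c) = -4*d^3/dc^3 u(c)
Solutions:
 u(c) = C1 + Integral(C2*airyai(-2^(1/3)*c/2) + C3*airybi(-2^(1/3)*c/2), c)


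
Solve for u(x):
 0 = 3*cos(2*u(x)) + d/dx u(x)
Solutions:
 u(x) = -asin((C1 + exp(12*x))/(C1 - exp(12*x)))/2 + pi/2
 u(x) = asin((C1 + exp(12*x))/(C1 - exp(12*x)))/2


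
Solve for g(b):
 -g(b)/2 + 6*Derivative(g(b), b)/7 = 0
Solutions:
 g(b) = C1*exp(7*b/12)


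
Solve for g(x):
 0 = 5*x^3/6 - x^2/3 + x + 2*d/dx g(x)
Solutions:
 g(x) = C1 - 5*x^4/48 + x^3/18 - x^2/4


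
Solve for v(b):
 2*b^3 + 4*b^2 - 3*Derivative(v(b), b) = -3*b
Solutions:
 v(b) = C1 + b^4/6 + 4*b^3/9 + b^2/2


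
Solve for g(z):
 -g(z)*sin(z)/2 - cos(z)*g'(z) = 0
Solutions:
 g(z) = C1*sqrt(cos(z))


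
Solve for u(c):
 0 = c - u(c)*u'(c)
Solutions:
 u(c) = -sqrt(C1 + c^2)
 u(c) = sqrt(C1 + c^2)


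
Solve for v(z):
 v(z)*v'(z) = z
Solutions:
 v(z) = -sqrt(C1 + z^2)
 v(z) = sqrt(C1 + z^2)


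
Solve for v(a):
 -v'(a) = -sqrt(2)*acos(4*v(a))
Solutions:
 Integral(1/acos(4*_y), (_y, v(a))) = C1 + sqrt(2)*a


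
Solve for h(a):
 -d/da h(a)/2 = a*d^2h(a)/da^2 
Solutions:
 h(a) = C1 + C2*sqrt(a)


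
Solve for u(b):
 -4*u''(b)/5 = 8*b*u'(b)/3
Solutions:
 u(b) = C1 + C2*erf(sqrt(15)*b/3)


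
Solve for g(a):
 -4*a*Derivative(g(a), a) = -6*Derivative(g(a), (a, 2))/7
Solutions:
 g(a) = C1 + C2*erfi(sqrt(21)*a/3)


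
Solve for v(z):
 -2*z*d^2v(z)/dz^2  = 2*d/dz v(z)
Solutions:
 v(z) = C1 + C2*log(z)


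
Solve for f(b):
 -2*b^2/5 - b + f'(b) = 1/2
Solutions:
 f(b) = C1 + 2*b^3/15 + b^2/2 + b/2


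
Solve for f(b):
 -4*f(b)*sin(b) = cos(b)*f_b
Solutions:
 f(b) = C1*cos(b)^4


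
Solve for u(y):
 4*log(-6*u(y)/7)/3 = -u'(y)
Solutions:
 3*Integral(1/(log(-_y) - log(7) + log(6)), (_y, u(y)))/4 = C1 - y


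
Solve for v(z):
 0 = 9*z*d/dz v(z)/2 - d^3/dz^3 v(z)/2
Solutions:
 v(z) = C1 + Integral(C2*airyai(3^(2/3)*z) + C3*airybi(3^(2/3)*z), z)


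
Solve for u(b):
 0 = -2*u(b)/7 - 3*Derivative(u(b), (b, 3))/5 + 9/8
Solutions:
 u(b) = C3*exp(-10^(1/3)*21^(2/3)*b/21) + (C1*sin(10^(1/3)*3^(1/6)*7^(2/3)*b/14) + C2*cos(10^(1/3)*3^(1/6)*7^(2/3)*b/14))*exp(10^(1/3)*21^(2/3)*b/42) + 63/16


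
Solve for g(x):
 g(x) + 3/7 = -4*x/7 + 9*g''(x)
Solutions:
 g(x) = C1*exp(-x/3) + C2*exp(x/3) - 4*x/7 - 3/7


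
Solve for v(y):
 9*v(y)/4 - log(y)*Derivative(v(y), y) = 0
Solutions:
 v(y) = C1*exp(9*li(y)/4)


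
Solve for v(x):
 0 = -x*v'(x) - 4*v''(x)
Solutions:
 v(x) = C1 + C2*erf(sqrt(2)*x/4)


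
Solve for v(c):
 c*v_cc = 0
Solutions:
 v(c) = C1 + C2*c


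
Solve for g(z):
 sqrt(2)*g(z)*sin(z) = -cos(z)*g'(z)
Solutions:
 g(z) = C1*cos(z)^(sqrt(2))


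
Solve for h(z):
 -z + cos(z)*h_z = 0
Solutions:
 h(z) = C1 + Integral(z/cos(z), z)


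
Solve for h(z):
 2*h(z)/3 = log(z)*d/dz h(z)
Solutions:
 h(z) = C1*exp(2*li(z)/3)


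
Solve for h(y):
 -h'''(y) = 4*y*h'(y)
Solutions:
 h(y) = C1 + Integral(C2*airyai(-2^(2/3)*y) + C3*airybi(-2^(2/3)*y), y)


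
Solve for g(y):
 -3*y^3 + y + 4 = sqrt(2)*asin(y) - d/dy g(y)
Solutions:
 g(y) = C1 + 3*y^4/4 - y^2/2 - 4*y + sqrt(2)*(y*asin(y) + sqrt(1 - y^2))


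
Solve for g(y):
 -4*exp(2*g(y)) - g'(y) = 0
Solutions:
 g(y) = log(-sqrt(-1/(C1 - 4*y))) - log(2)/2
 g(y) = log(-1/(C1 - 4*y))/2 - log(2)/2


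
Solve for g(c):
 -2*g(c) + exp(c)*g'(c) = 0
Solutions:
 g(c) = C1*exp(-2*exp(-c))


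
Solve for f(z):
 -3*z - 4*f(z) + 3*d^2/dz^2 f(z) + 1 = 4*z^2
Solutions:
 f(z) = C1*exp(-2*sqrt(3)*z/3) + C2*exp(2*sqrt(3)*z/3) - z^2 - 3*z/4 - 5/4


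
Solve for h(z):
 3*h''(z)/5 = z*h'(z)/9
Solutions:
 h(z) = C1 + C2*erfi(sqrt(30)*z/18)


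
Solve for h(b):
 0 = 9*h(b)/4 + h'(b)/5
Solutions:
 h(b) = C1*exp(-45*b/4)


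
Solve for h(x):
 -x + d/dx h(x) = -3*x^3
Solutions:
 h(x) = C1 - 3*x^4/4 + x^2/2


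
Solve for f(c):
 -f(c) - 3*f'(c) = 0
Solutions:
 f(c) = C1*exp(-c/3)


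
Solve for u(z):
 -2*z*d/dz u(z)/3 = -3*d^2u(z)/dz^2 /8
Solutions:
 u(z) = C1 + C2*erfi(2*sqrt(2)*z/3)


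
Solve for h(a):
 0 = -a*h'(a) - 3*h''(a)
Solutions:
 h(a) = C1 + C2*erf(sqrt(6)*a/6)


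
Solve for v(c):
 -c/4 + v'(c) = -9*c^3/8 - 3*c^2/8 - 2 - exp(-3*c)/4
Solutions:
 v(c) = C1 - 9*c^4/32 - c^3/8 + c^2/8 - 2*c + exp(-3*c)/12


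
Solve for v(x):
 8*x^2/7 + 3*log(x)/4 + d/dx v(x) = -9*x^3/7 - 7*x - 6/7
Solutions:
 v(x) = C1 - 9*x^4/28 - 8*x^3/21 - 7*x^2/2 - 3*x*log(x)/4 - 3*x/28


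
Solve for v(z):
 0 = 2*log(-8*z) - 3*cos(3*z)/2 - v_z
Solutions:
 v(z) = C1 + 2*z*log(-z) - 2*z + 6*z*log(2) - sin(3*z)/2


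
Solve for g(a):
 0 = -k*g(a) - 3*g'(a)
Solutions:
 g(a) = C1*exp(-a*k/3)


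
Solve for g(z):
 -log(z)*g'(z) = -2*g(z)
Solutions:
 g(z) = C1*exp(2*li(z))


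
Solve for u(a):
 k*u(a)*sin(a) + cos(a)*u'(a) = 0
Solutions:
 u(a) = C1*exp(k*log(cos(a)))


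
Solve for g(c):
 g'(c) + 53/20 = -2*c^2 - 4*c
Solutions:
 g(c) = C1 - 2*c^3/3 - 2*c^2 - 53*c/20


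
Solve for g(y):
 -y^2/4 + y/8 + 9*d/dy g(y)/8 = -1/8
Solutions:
 g(y) = C1 + 2*y^3/27 - y^2/18 - y/9


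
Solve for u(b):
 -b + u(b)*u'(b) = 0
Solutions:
 u(b) = -sqrt(C1 + b^2)
 u(b) = sqrt(C1 + b^2)


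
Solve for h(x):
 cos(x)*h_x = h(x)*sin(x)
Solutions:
 h(x) = C1/cos(x)


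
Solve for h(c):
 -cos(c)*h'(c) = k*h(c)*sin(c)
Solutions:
 h(c) = C1*exp(k*log(cos(c)))


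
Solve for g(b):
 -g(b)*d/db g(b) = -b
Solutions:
 g(b) = -sqrt(C1 + b^2)
 g(b) = sqrt(C1 + b^2)


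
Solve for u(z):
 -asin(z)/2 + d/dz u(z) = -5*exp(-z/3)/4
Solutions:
 u(z) = C1 + z*asin(z)/2 + sqrt(1 - z^2)/2 + 15*exp(-z/3)/4


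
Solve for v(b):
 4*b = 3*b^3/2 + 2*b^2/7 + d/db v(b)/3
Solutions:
 v(b) = C1 - 9*b^4/8 - 2*b^3/7 + 6*b^2


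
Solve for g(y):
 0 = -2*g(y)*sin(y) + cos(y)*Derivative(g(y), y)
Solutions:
 g(y) = C1/cos(y)^2


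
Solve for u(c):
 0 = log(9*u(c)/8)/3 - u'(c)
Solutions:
 3*Integral(1/(-log(_y) - 2*log(3) + 3*log(2)), (_y, u(c))) = C1 - c


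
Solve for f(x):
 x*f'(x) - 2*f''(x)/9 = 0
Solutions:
 f(x) = C1 + C2*erfi(3*x/2)


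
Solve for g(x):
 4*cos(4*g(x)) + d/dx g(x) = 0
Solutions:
 g(x) = -asin((C1 + exp(32*x))/(C1 - exp(32*x)))/4 + pi/4
 g(x) = asin((C1 + exp(32*x))/(C1 - exp(32*x)))/4


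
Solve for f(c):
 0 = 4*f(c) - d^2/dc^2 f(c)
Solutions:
 f(c) = C1*exp(-2*c) + C2*exp(2*c)


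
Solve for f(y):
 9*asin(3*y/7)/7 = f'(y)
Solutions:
 f(y) = C1 + 9*y*asin(3*y/7)/7 + 3*sqrt(49 - 9*y^2)/7


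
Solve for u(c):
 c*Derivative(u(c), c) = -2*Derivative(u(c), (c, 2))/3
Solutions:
 u(c) = C1 + C2*erf(sqrt(3)*c/2)


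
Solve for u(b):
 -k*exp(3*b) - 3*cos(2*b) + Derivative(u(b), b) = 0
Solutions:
 u(b) = C1 + k*exp(3*b)/3 + 3*sin(2*b)/2


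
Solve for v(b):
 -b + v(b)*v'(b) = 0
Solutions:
 v(b) = -sqrt(C1 + b^2)
 v(b) = sqrt(C1 + b^2)


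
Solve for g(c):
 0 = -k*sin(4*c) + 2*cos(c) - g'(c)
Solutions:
 g(c) = C1 + k*cos(4*c)/4 + 2*sin(c)


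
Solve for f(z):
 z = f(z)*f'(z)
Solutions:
 f(z) = -sqrt(C1 + z^2)
 f(z) = sqrt(C1 + z^2)


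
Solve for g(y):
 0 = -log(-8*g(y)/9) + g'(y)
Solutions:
 -Integral(1/(log(-_y) - 2*log(3) + 3*log(2)), (_y, g(y))) = C1 - y


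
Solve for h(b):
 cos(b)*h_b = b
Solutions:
 h(b) = C1 + Integral(b/cos(b), b)


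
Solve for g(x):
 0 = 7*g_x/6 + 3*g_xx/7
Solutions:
 g(x) = C1 + C2*exp(-49*x/18)


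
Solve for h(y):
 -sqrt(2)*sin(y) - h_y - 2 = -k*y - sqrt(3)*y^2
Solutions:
 h(y) = C1 + k*y^2/2 + sqrt(3)*y^3/3 - 2*y + sqrt(2)*cos(y)


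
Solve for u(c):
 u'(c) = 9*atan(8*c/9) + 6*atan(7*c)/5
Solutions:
 u(c) = C1 + 9*c*atan(8*c/9) + 6*c*atan(7*c)/5 - 3*log(49*c^2 + 1)/35 - 81*log(64*c^2 + 81)/16


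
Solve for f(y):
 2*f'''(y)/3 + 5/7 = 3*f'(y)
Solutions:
 f(y) = C1 + C2*exp(-3*sqrt(2)*y/2) + C3*exp(3*sqrt(2)*y/2) + 5*y/21


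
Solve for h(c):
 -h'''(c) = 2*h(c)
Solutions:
 h(c) = C3*exp(-2^(1/3)*c) + (C1*sin(2^(1/3)*sqrt(3)*c/2) + C2*cos(2^(1/3)*sqrt(3)*c/2))*exp(2^(1/3)*c/2)


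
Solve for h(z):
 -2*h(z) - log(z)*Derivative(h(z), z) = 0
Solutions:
 h(z) = C1*exp(-2*li(z))


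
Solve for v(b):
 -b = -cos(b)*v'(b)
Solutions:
 v(b) = C1 + Integral(b/cos(b), b)


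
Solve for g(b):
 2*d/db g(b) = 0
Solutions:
 g(b) = C1


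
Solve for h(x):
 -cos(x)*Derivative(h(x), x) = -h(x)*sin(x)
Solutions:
 h(x) = C1/cos(x)


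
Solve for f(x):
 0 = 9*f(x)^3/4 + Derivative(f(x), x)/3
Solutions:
 f(x) = -sqrt(2)*sqrt(-1/(C1 - 27*x))
 f(x) = sqrt(2)*sqrt(-1/(C1 - 27*x))


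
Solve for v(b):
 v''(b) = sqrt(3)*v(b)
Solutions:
 v(b) = C1*exp(-3^(1/4)*b) + C2*exp(3^(1/4)*b)


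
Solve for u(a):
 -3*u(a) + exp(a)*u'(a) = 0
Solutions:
 u(a) = C1*exp(-3*exp(-a))


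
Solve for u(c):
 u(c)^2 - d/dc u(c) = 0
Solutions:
 u(c) = -1/(C1 + c)


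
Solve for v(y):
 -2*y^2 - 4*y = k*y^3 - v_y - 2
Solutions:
 v(y) = C1 + k*y^4/4 + 2*y^3/3 + 2*y^2 - 2*y


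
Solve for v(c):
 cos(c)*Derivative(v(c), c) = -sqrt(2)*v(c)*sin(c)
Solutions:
 v(c) = C1*cos(c)^(sqrt(2))


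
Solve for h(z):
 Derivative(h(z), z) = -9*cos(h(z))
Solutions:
 h(z) = pi - asin((C1 + exp(18*z))/(C1 - exp(18*z)))
 h(z) = asin((C1 + exp(18*z))/(C1 - exp(18*z)))


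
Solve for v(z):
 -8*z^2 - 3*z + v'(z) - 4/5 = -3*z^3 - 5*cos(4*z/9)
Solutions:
 v(z) = C1 - 3*z^4/4 + 8*z^3/3 + 3*z^2/2 + 4*z/5 - 45*sin(4*z/9)/4


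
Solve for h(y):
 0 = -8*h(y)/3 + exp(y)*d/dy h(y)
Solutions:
 h(y) = C1*exp(-8*exp(-y)/3)


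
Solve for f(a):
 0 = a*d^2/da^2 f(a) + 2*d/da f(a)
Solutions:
 f(a) = C1 + C2/a


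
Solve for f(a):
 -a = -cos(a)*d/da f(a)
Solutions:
 f(a) = C1 + Integral(a/cos(a), a)


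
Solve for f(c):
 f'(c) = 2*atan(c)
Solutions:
 f(c) = C1 + 2*c*atan(c) - log(c^2 + 1)


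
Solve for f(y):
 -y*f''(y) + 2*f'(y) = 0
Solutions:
 f(y) = C1 + C2*y^3


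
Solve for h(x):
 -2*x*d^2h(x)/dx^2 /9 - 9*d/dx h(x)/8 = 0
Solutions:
 h(x) = C1 + C2/x^(65/16)


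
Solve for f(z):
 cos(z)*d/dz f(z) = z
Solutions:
 f(z) = C1 + Integral(z/cos(z), z)


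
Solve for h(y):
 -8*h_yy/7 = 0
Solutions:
 h(y) = C1 + C2*y


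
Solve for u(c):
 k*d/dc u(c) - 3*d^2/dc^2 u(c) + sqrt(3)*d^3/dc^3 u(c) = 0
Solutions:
 u(c) = C1 + C2*exp(sqrt(3)*c*(3 - sqrt(-4*sqrt(3)*k + 9))/6) + C3*exp(sqrt(3)*c*(sqrt(-4*sqrt(3)*k + 9) + 3)/6)


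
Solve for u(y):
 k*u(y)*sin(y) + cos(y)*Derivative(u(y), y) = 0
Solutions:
 u(y) = C1*exp(k*log(cos(y)))


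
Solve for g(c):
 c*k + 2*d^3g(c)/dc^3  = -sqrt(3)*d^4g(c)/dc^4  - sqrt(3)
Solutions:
 g(c) = C1 + C2*c + C3*c^2 + C4*exp(-2*sqrt(3)*c/3) - c^4*k/48 + sqrt(3)*c^3*(k - 2)/24


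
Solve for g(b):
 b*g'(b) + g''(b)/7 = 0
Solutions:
 g(b) = C1 + C2*erf(sqrt(14)*b/2)


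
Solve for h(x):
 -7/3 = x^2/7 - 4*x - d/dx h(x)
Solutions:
 h(x) = C1 + x^3/21 - 2*x^2 + 7*x/3


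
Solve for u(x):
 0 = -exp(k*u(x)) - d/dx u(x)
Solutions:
 u(x) = Piecewise((log(1/(C1*k + k*x))/k, Ne(k, 0)), (nan, True))
 u(x) = Piecewise((C1 - x, Eq(k, 0)), (nan, True))


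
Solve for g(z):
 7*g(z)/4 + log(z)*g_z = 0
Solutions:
 g(z) = C1*exp(-7*li(z)/4)


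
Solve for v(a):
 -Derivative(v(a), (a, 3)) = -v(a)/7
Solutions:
 v(a) = C3*exp(7^(2/3)*a/7) + (C1*sin(sqrt(3)*7^(2/3)*a/14) + C2*cos(sqrt(3)*7^(2/3)*a/14))*exp(-7^(2/3)*a/14)


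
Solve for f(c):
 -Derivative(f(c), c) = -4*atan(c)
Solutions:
 f(c) = C1 + 4*c*atan(c) - 2*log(c^2 + 1)


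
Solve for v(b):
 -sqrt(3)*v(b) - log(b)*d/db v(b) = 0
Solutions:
 v(b) = C1*exp(-sqrt(3)*li(b))


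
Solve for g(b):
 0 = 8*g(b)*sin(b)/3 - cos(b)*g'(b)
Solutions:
 g(b) = C1/cos(b)^(8/3)


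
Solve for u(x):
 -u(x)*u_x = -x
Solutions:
 u(x) = -sqrt(C1 + x^2)
 u(x) = sqrt(C1 + x^2)


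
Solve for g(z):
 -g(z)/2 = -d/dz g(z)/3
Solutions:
 g(z) = C1*exp(3*z/2)


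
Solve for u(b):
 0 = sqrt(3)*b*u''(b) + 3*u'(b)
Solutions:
 u(b) = C1 + C2*b^(1 - sqrt(3))


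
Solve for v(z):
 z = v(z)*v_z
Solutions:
 v(z) = -sqrt(C1 + z^2)
 v(z) = sqrt(C1 + z^2)


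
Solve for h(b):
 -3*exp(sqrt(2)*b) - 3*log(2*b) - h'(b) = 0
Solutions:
 h(b) = C1 - 3*b*log(b) + 3*b*(1 - log(2)) - 3*sqrt(2)*exp(sqrt(2)*b)/2


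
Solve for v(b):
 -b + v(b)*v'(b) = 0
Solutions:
 v(b) = -sqrt(C1 + b^2)
 v(b) = sqrt(C1 + b^2)


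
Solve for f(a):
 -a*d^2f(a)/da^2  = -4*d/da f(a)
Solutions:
 f(a) = C1 + C2*a^5


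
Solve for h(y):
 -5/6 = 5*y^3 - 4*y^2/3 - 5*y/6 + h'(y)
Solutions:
 h(y) = C1 - 5*y^4/4 + 4*y^3/9 + 5*y^2/12 - 5*y/6


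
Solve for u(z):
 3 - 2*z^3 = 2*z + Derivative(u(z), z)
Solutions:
 u(z) = C1 - z^4/2 - z^2 + 3*z


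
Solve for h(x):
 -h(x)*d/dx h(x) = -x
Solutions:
 h(x) = -sqrt(C1 + x^2)
 h(x) = sqrt(C1 + x^2)


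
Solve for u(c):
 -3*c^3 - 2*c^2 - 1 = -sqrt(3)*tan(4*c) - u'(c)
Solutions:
 u(c) = C1 + 3*c^4/4 + 2*c^3/3 + c + sqrt(3)*log(cos(4*c))/4


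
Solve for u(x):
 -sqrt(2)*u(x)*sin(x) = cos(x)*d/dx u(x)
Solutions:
 u(x) = C1*cos(x)^(sqrt(2))


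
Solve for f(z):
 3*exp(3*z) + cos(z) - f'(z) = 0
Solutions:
 f(z) = C1 + exp(3*z) + sin(z)


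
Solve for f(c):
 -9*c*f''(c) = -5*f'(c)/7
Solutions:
 f(c) = C1 + C2*c^(68/63)


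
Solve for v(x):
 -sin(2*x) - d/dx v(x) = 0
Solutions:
 v(x) = C1 + cos(2*x)/2


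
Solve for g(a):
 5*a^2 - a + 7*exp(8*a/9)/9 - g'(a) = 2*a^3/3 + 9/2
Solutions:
 g(a) = C1 - a^4/6 + 5*a^3/3 - a^2/2 - 9*a/2 + 7*exp(8*a/9)/8


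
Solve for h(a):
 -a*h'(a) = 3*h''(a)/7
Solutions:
 h(a) = C1 + C2*erf(sqrt(42)*a/6)


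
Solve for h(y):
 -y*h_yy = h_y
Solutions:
 h(y) = C1 + C2*log(y)


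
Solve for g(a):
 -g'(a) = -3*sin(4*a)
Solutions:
 g(a) = C1 - 3*cos(4*a)/4


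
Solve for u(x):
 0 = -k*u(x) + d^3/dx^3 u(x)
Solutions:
 u(x) = C1*exp(k^(1/3)*x) + C2*exp(k^(1/3)*x*(-1 + sqrt(3)*I)/2) + C3*exp(-k^(1/3)*x*(1 + sqrt(3)*I)/2)


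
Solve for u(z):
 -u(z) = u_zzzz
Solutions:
 u(z) = (C1*sin(sqrt(2)*z/2) + C2*cos(sqrt(2)*z/2))*exp(-sqrt(2)*z/2) + (C3*sin(sqrt(2)*z/2) + C4*cos(sqrt(2)*z/2))*exp(sqrt(2)*z/2)


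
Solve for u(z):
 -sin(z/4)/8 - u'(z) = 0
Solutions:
 u(z) = C1 + cos(z/4)/2


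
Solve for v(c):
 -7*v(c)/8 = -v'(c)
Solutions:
 v(c) = C1*exp(7*c/8)


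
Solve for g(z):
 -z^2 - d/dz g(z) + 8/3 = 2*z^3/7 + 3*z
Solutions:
 g(z) = C1 - z^4/14 - z^3/3 - 3*z^2/2 + 8*z/3


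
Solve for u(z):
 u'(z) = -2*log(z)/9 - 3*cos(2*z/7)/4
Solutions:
 u(z) = C1 - 2*z*log(z)/9 + 2*z/9 - 21*sin(2*z/7)/8
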